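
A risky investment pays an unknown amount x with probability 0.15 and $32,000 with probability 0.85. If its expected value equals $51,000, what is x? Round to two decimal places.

0.15·x + 0.85·32000 = 51000
0.15·x = 51000 − 27200 = 23800
x = 23800 / 0.15 = 158666.6667

x = $158,666.67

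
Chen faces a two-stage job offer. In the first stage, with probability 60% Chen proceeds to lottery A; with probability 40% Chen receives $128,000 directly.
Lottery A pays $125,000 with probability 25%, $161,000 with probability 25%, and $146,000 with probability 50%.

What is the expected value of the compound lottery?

$137,900

EV(A) = 0.25 × 125000 + 0.25 × 161000 + 0.5 × 146000 = 31250 + 40250 + 73000 = 144500
Branch B: 128000 (certain)
Overall = 0.6 × 144500 + 0.4 × 128000 = 86700 + 51200 = 137900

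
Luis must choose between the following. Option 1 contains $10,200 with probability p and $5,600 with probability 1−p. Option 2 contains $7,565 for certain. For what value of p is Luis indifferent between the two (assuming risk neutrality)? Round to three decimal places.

p·10200 + (1−p)·5600 = 7565
4600p + 5600 = 7565
p = (7565 − 5600) / 4600

p = 0.427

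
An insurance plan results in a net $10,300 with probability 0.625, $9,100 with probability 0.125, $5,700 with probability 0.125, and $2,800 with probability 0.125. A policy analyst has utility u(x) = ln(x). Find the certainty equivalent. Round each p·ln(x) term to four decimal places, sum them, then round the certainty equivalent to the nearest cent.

$8,003.23

E[u] = 0.625·ln(10300) + 0.125·ln(9100) + 0.125·ln(5700) + 0.125·ln(2800) = 5.7749 + 1.1395 + 1.0810 + 0.9922 = 8.9876
CE = e^8.9876 ≈ 8003.23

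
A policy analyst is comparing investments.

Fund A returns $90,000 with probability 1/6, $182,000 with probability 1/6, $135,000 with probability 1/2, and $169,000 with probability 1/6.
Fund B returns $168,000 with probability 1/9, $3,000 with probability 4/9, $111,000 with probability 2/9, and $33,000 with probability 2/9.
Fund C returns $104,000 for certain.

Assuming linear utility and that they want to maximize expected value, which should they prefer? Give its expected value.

Fund A ($141,000)

Fund A = 1/6 × 90000 + 1/6 × 182000 + 1/2 × 135000 + 1/6 × 169000 = 15000 + 30333.3333 + 67500 + 28166.6667 = 141000
Fund B = 1/9 × 168000 + 4/9 × 3000 + 2/9 × 111000 + 2/9 × 33000 = 18666.6667 + 1333.3333 + 24666.6667 + 7333.3333 = 52000
Fund C: 104000 (certain)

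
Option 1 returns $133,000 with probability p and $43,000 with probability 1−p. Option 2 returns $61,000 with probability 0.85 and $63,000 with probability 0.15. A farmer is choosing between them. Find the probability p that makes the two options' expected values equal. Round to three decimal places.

p = 0.203

EV(Option 2) = 0.85 × 61000 + 0.15 × 63000 = 51850 + 9450 = 61300
p·133000 + (1−p)·43000 = 61300
90000p + 43000 = 61300
p = (61300 − 43000) / 90000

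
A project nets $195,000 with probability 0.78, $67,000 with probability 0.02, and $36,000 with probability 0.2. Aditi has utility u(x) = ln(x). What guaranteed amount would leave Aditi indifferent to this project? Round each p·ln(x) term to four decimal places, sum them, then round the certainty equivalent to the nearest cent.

E[u] = 0.78·ln(195000) + 0.02·ln(67000) + 0.2·ln(36000) = 9.5010 + 0.2222 + 2.0983 = 11.8215
CE = e^11.8215 ≈ 136148.30

$136,148.30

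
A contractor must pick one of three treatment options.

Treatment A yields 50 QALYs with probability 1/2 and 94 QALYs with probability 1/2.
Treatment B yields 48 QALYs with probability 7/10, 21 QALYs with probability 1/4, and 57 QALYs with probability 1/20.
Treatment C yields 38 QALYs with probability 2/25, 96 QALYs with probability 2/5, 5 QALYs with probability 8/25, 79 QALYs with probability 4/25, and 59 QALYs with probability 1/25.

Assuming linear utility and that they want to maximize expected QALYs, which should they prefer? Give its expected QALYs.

Treatment A = 1/2 × 50 + 1/2 × 94 = 25 + 47 = 72
Treatment B = 7/10 × 48 + 1/4 × 21 + 1/20 × 57 = 33.6 + 5.25 + 2.85 = 41.7
Treatment C = 2/25 × 38 + 2/5 × 96 + 8/25 × 5 + 4/25 × 79 + 1/25 × 59 = 3.04 + 38.4 + 1.6 + 12.64 + 2.36 = 58.04

Treatment A (72 QALYs)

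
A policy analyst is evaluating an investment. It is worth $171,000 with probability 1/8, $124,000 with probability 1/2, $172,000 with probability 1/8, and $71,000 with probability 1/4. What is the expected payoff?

$122,625

EV = 1/8 × 171000 + 1/2 × 124000 + 1/8 × 172000 + 1/4 × 71000 = 21375 + 62000 + 21500 + 17750 = 122625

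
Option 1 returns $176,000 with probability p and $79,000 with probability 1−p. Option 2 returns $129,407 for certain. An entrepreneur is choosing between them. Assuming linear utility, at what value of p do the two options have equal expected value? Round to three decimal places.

p·176000 + (1−p)·79000 = 129407
97000p + 79000 = 129407
p = (129407 − 79000) / 97000

p = 0.520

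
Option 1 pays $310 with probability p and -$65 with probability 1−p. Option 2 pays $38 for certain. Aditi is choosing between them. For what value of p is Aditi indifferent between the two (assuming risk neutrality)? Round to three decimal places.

p·310 + (1−p)·(-65) = 38
375p − 65 = 38
p = (38 + 65) / 375

p = 0.275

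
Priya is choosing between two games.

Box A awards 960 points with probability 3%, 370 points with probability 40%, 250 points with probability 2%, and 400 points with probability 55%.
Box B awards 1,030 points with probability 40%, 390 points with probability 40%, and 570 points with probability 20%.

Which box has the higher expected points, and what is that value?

Box B (682 points)

Box A = 0.03 × 960 + 0.4 × 370 + 0.02 × 250 + 0.55 × 400 = 28.8 + 148 + 5 + 220 = 401.8
Box B = 0.4 × 1030 + 0.4 × 390 + 0.2 × 570 = 412 + 156 + 114 = 682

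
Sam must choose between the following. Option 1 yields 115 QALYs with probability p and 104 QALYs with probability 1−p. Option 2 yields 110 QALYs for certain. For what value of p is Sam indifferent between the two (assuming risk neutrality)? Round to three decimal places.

p·115 + (1−p)·104 = 110
11p + 104 = 110
p = (110 − 104) / 11

p = 0.545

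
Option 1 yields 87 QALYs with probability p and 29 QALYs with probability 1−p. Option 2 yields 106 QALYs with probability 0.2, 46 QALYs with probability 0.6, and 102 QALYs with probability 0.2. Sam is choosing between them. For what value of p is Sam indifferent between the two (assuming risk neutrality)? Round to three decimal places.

EV(Option 2) = 0.2 × 106 + 0.6 × 46 + 0.2 × 102 = 21.2 + 27.6 + 20.4 = 69.2
p·87 + (1−p)·29 = 69.2
58p + 29 = 69.2
p = (69.2 − 29) / 58

p = 0.693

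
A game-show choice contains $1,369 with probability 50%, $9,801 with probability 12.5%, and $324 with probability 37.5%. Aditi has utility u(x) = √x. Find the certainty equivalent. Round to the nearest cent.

E[u] = 0.5·√1369 + 0.125·√9801 + 0.375·√324 = 0.5·37 + 0.125·99 + 0.375·18 = 37.625
CE = (37.625)² = 1415.640625

$1,415.64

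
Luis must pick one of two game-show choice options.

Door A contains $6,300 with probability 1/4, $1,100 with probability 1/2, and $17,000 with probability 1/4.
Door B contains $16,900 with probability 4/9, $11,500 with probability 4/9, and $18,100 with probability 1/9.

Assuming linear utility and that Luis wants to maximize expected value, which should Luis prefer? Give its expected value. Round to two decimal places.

Door A = 1/4 × 6300 + 1/2 × 1100 + 1/4 × 17000 = 1575 + 550 + 4250 = 6375
Door B = 4/9 × 16900 + 4/9 × 11500 + 1/9 × 18100 = 7511.1111 + 5111.1111 + 2011.1111 = 14633.3333

Door B ($14,633.33)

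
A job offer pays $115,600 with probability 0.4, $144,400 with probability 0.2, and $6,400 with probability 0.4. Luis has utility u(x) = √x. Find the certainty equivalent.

$59,536

E[u] = 0.4·√115600 + 0.2·√144400 + 0.4·√6400 = 0.4·340 + 0.2·380 + 0.4·80 = 244
CE = (244)² = 59536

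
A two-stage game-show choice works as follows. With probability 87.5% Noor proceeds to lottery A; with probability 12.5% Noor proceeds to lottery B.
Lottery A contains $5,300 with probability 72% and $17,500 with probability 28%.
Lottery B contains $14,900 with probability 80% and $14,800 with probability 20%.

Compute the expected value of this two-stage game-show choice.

$9,486.50

EV(A) = 0.72 × 5300 + 0.28 × 17500 = 3816 + 4900 = 8716
EV(B) = 0.8 × 14900 + 0.2 × 14800 = 11920 + 2960 = 14880
Overall = 0.875 × 8716 + 0.125 × 14880 = 7626.5 + 1860 = 9486.5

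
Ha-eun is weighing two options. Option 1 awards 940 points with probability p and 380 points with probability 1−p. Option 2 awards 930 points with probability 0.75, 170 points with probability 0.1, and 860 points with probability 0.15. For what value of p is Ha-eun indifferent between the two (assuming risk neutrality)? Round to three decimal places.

p = 0.828

EV(Option 2) = 0.75 × 930 + 0.1 × 170 + 0.15 × 860 = 697.5 + 17 + 129 = 843.5
p·940 + (1−p)·380 = 843.5
560p + 380 = 843.5
p = (843.5 − 380) / 560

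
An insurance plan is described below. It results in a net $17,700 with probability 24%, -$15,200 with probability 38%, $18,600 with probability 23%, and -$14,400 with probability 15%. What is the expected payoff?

EV = 0.24 × 17700 + 0.38 × (-15200) + 0.23 × 18600 + 0.15 × (-14400) = 4248 − 5776 + 4278 − 2160 = 590

$590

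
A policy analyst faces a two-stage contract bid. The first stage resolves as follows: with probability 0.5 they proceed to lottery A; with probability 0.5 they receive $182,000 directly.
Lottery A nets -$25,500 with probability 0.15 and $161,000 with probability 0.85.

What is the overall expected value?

$157,512.50

EV(A) = 0.15 × (-25500) + 0.85 × 161000 = -3825 + 136850 = 133025
Branch B: 182000 (certain)
Overall = 0.5 × 133025 + 0.5 × 182000 = 66512.5 + 91000 = 157512.5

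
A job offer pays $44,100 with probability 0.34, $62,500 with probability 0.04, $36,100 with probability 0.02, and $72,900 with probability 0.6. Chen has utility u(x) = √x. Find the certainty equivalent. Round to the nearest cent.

$61,107.84

E[u] = 0.34·√44100 + 0.04·√62500 + 0.02·√36100 + 0.6·√72900 = 0.34·210 + 0.04·250 + 0.02·190 + 0.6·270 = 247.2
CE = (247.2)² = 61107.84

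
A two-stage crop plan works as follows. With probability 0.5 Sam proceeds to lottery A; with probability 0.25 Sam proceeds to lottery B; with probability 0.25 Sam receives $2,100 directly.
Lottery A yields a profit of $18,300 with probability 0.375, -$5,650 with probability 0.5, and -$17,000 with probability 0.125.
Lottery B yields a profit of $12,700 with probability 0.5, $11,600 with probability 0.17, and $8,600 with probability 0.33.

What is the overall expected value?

EV(A) = 0.375 × 18300 + 0.5 × (-5650) + 0.125 × (-17000) = 6862.5 − 2825 − 2125 = 1912.5
EV(B) = 0.5 × 12700 + 0.17 × 11600 + 0.33 × 8600 = 6350 + 1972 + 2838 = 11160
Branch C: 2100 (certain)
Overall = 0.5 × 1912.5 + 0.25 × 11160 + 0.25 × 2100 = 956.25 + 2790 + 525 = 4271.25

$4,271.25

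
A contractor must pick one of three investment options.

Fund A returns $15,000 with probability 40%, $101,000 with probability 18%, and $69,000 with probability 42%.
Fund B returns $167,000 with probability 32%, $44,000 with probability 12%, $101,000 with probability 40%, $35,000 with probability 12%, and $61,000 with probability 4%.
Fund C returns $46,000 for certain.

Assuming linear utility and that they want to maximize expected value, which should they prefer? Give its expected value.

Fund A = 0.4 × 15000 + 0.18 × 101000 + 0.42 × 69000 = 6000 + 18180 + 28980 = 53160
Fund B = 0.32 × 167000 + 0.12 × 44000 + 0.4 × 101000 + 0.12 × 35000 + 0.04 × 61000 = 53440 + 5280 + 40400 + 4200 + 2440 = 105760
Fund C: 46000 (certain)

Fund B ($105,760)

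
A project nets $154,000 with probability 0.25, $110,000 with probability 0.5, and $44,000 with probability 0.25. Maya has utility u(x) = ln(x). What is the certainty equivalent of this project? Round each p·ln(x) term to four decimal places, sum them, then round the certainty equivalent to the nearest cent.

$95,158.58

E[u] = 0.25·ln(154000) + 0.5·ln(110000) + 0.25·ln(44000) = 2.9862 + 5.8041 + 2.6730 = 11.4633
CE = e^11.4633 ≈ 95158.58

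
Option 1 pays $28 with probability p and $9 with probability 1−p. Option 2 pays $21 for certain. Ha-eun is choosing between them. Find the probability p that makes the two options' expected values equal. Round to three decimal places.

p = 0.632

p·28 + (1−p)·9 = 21
19p + 9 = 21
p = (21 − 9) / 19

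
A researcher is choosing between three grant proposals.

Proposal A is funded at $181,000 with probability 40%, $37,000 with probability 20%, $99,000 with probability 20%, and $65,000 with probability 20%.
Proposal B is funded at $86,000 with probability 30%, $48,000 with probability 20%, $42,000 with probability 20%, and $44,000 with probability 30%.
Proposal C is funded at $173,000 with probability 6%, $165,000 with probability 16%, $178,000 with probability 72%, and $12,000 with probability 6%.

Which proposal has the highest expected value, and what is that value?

Proposal C ($165,660)

Proposal A = 0.4 × 181000 + 0.2 × 37000 + 0.2 × 99000 + 0.2 × 65000 = 72400 + 7400 + 19800 + 13000 = 112600
Proposal B = 0.3 × 86000 + 0.2 × 48000 + 0.2 × 42000 + 0.3 × 44000 = 25800 + 9600 + 8400 + 13200 = 57000
Proposal C = 0.06 × 173000 + 0.16 × 165000 + 0.72 × 178000 + 0.06 × 12000 = 10380 + 26400 + 128160 + 720 = 165660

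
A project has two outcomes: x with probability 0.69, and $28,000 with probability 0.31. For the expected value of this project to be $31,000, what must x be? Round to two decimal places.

x = $32,347.83

0.69·x + 0.31·28000 = 31000
0.69·x = 31000 − 8680 = 22320
x = 22320 / 0.69 = 32347.8261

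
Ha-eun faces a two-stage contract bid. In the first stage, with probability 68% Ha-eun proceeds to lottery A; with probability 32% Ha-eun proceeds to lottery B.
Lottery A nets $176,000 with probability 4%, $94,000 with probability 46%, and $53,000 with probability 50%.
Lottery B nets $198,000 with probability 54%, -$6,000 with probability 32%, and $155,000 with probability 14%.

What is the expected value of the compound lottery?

$92,754.40

EV(A) = 0.04 × 176000 + 0.46 × 94000 + 0.5 × 53000 = 7040 + 43240 + 26500 = 76780
EV(B) = 0.54 × 198000 + 0.32 × (-6000) + 0.14 × 155000 = 106920 − 1920 + 21700 = 126700
Overall = 0.68 × 76780 + 0.32 × 126700 = 52210.4 + 40544 = 92754.4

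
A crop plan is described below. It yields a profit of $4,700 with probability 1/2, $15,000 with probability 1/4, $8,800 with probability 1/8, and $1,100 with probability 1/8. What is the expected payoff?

EV = 1/2 × 4700 + 1/4 × 15000 + 1/8 × 8800 + 1/8 × 1100 = 2350 + 3750 + 1100 + 137.5 = 7337.5

$7,337.50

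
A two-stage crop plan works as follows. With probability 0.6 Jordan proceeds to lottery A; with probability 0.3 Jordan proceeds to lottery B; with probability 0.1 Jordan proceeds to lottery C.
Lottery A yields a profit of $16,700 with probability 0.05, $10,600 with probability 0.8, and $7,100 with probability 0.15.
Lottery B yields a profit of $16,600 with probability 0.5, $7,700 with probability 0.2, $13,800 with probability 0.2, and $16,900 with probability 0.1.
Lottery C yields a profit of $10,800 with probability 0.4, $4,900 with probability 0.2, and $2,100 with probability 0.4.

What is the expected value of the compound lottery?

$11,129

EV(A) = 0.05 × 16700 + 0.8 × 10600 + 0.15 × 7100 = 835 + 8480 + 1065 = 10380
EV(B) = 0.5 × 16600 + 0.2 × 7700 + 0.2 × 13800 + 0.1 × 16900 = 8300 + 1540 + 2760 + 1690 = 14290
EV(C) = 0.4 × 10800 + 0.2 × 4900 + 0.4 × 2100 = 4320 + 980 + 840 = 6140
Overall = 0.6 × 10380 + 0.3 × 14290 + 0.1 × 6140 = 6228 + 4287 + 614 = 11129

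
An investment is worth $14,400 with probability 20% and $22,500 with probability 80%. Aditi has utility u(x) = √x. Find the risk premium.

$144

E[u] = 0.2·√14400 + 0.8·√22500 = 0.2·120 + 0.8·150 = 144
CE = (144)² = 20736
Risk premium = EV − CE = 20880 − 20736 = 144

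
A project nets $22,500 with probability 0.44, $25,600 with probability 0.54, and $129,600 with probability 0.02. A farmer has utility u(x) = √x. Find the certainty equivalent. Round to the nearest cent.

E[u] = 0.44·√22500 + 0.54·√25600 + 0.02·√129600 = 0.44·150 + 0.54·160 + 0.02·360 = 159.6
CE = (159.6)² = 25472.16

$25,472.16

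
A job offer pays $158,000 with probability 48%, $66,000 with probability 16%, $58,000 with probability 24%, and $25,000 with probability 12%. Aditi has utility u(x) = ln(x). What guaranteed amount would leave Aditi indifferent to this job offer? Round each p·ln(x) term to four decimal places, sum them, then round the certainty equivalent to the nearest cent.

E[u] = 0.48·ln(158000) + 0.16·ln(66000) + 0.24·ln(58000) + 0.12·ln(25000) = 5.7458 + 1.7756 + 2.6324 + 1.2152 = 11.3690
CE = e^11.3690 ≈ 86595.23

$86,595.23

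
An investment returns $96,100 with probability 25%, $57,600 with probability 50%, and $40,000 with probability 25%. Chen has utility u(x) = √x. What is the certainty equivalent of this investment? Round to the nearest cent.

E[u] = 0.25·√96100 + 0.5·√57600 + 0.25·√40000 = 0.25·310 + 0.5·240 + 0.25·200 = 247.5
CE = (247.5)² = 61256.25

$61,256.25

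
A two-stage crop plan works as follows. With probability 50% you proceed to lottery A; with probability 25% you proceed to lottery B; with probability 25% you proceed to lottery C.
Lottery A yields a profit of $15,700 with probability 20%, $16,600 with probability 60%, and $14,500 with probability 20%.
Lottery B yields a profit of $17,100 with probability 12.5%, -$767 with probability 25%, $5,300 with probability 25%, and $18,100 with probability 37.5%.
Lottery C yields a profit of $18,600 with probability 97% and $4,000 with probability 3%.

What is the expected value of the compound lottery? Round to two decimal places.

EV(A) = 0.2 × 15700 + 0.6 × 16600 + 0.2 × 14500 = 3140 + 9960 + 2900 = 16000
EV(B) = 0.125 × 17100 + 0.25 × (-767) + 0.25 × 5300 + 0.375 × 18100 = 2137.5 − 191.75 + 1325 + 6787.5 = 10058.25
EV(C) = 0.97 × 18600 + 0.03 × 4000 = 18042 + 120 = 18162
Overall = 0.5 × 16000 + 0.25 × 10058.25 + 0.25 × 18162 = 8000 + 2514.5625 + 4540.5 = 15055.0625

$15,055.06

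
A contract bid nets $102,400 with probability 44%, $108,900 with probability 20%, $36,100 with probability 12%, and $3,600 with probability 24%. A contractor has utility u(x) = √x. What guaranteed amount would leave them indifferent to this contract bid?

E[u] = 0.44·√102400 + 0.2·√108900 + 0.12·√36100 + 0.24·√3600 = 0.44·320 + 0.2·330 + 0.12·190 + 0.24·60 = 244
CE = (244)² = 59536

$59,536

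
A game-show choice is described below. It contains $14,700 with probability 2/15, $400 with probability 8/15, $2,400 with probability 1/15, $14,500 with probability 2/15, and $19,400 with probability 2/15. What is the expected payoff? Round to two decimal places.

$6,853.33

EV = 2/15 × 14700 + 8/15 × 400 + 1/15 × 2400 + 2/15 × 14500 + 2/15 × 19400 = 1960 + 213.3333 + 160 + 1933.3333 + 2586.6667 = 6853.3333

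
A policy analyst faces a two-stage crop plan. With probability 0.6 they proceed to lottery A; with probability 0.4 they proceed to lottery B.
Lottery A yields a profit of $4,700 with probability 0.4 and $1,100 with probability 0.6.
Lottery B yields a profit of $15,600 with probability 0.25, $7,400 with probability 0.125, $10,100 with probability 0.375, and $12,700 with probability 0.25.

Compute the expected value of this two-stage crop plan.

EV(A) = 0.4 × 4700 + 0.6 × 1100 = 1880 + 660 = 2540
EV(B) = 0.25 × 15600 + 0.125 × 7400 + 0.375 × 10100 + 0.25 × 12700 = 3900 + 925 + 3787.5 + 3175 = 11787.5
Overall = 0.6 × 2540 + 0.4 × 11787.5 = 1524 + 4715 = 6239

$6,239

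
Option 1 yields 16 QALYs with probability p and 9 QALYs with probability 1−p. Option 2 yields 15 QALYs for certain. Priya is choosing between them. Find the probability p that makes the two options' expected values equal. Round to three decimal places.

p = 0.857

p·16 + (1−p)·9 = 15
7p + 9 = 15
p = (15 − 9) / 7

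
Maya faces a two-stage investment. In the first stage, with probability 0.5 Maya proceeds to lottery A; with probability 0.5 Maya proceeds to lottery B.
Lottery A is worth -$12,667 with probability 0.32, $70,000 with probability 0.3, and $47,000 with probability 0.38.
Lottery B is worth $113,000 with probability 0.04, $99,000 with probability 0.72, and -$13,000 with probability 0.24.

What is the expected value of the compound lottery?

$53,743.28

EV(A) = 0.32 × (-12667) + 0.3 × 70000 + 0.38 × 47000 = -4053.44 + 21000 + 17860 = 34806.56
EV(B) = 0.04 × 113000 + 0.72 × 99000 + 0.24 × (-13000) = 4520 + 71280 − 3120 = 72680
Overall = 0.5 × 34806.56 + 0.5 × 72680 = 17403.28 + 36340 = 53743.28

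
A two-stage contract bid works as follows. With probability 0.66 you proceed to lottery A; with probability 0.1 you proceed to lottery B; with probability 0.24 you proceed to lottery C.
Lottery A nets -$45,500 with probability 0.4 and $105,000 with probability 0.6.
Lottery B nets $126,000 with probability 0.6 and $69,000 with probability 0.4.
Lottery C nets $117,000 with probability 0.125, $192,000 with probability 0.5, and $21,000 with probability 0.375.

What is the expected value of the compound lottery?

EV(A) = 0.4 × (-45500) + 0.6 × 105000 = -18200 + 63000 = 44800
EV(B) = 0.6 × 126000 + 0.4 × 69000 = 75600 + 27600 = 103200
EV(C) = 0.125 × 117000 + 0.5 × 192000 + 0.375 × 21000 = 14625 + 96000 + 7875 = 118500
Overall = 0.66 × 44800 + 0.1 × 103200 + 0.24 × 118500 = 29568 + 10320 + 28440 = 68328

$68,328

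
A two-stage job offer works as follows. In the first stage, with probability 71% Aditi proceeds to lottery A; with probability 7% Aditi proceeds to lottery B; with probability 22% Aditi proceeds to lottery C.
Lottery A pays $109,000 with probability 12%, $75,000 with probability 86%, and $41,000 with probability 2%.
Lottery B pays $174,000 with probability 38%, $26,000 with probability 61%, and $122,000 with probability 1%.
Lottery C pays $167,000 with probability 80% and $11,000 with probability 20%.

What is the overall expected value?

$91,364

EV(A) = 0.12 × 109000 + 0.86 × 75000 + 0.02 × 41000 = 13080 + 64500 + 820 = 78400
EV(B) = 0.38 × 174000 + 0.61 × 26000 + 0.01 × 122000 = 66120 + 15860 + 1220 = 83200
EV(C) = 0.8 × 167000 + 0.2 × 11000 = 133600 + 2200 = 135800
Overall = 0.71 × 78400 + 0.07 × 83200 + 0.22 × 135800 = 55664 + 5824 + 29876 = 91364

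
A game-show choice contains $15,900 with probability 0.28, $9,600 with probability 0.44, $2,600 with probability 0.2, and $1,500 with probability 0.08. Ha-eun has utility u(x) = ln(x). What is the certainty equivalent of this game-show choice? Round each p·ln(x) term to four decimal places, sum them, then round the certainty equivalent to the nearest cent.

E[u] = 0.28·ln(15900) + 0.44·ln(9600) + 0.2·ln(2600) + 0.08·ln(1500) = 2.7087 + 4.0346 + 1.5727 + 0.5851 = 8.9011
CE = e^8.9011 ≈ 7340.04

$7,340.04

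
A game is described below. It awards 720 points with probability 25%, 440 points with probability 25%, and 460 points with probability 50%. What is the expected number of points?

EV = 0.25 × 720 + 0.25 × 440 + 0.5 × 460 = 180 + 110 + 230 = 520

520 points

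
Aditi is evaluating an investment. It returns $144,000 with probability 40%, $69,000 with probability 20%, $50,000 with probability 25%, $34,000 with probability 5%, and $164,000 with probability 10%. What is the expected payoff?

EV = 0.4 × 144000 + 0.2 × 69000 + 0.25 × 50000 + 0.05 × 34000 + 0.1 × 164000 = 57600 + 13800 + 12500 + 1700 + 16400 = 102000

$102,000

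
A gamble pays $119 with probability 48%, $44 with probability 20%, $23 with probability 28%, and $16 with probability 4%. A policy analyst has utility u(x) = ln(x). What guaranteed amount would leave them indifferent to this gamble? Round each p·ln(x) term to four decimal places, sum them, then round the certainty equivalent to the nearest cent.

$56.80

E[u] = 0.48·ln(119) + 0.2·ln(44) + 0.28·ln(23) + 0.04·ln(16) = 2.2940 + 0.7568 + 0.8779 + 0.1109 = 4.0396
CE = e^4.0396 ≈ 56.80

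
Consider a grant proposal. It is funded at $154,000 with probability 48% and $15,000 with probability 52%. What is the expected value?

$81,720

EV = 0.48 × 154000 + 0.52 × 15000 = 73920 + 7800 = 81720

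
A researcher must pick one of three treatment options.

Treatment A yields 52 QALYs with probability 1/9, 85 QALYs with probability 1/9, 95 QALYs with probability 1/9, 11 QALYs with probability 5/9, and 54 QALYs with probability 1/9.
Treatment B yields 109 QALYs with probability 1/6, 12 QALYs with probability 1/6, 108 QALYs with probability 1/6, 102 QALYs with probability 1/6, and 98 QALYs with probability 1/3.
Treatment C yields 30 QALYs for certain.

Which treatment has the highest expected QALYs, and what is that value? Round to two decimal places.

Treatment A = 1/9 × 52 + 1/9 × 85 + 1/9 × 95 + 5/9 × 11 + 1/9 × 54 = 5.7778 + 9.4444 + 10.5556 + 6.1111 + 6 = 37.8889
Treatment B = 1/6 × 109 + 1/6 × 12 + 1/6 × 108 + 1/6 × 102 + 1/3 × 98 = 18.1667 + 2 + 18 + 17 + 32.6667 = 87.8333
Treatment C: 30 (certain)

Treatment B (87.83 QALYs)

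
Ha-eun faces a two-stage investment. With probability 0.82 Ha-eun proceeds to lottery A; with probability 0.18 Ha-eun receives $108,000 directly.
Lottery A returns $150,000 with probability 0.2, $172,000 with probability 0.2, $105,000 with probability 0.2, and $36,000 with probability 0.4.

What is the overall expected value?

$101,276

EV(A) = 0.2 × 150000 + 0.2 × 172000 + 0.2 × 105000 + 0.4 × 36000 = 30000 + 34400 + 21000 + 14400 = 99800
Branch B: 108000 (certain)
Overall = 0.82 × 99800 + 0.18 × 108000 = 81836 + 19440 = 101276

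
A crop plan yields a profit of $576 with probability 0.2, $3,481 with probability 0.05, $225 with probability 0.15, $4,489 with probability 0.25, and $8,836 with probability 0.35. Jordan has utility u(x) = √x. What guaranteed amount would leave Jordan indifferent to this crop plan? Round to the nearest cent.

E[u] = 0.2·√576 + 0.05·√3481 + 0.15·√225 + 0.25·√4489 + 0.35·√8836 = 0.2·24 + 0.05·59 + 0.15·15 + 0.25·67 + 0.35·94 = 59.65
CE = (59.65)² = 3558.1225

$3,558.12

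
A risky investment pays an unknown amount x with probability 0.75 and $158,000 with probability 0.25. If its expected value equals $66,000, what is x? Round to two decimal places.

0.75·x + 0.25·158000 = 66000
0.75·x = 66000 − 39500 = 26500
x = 26500 / 0.75 = 35333.3333

x = $35,333.33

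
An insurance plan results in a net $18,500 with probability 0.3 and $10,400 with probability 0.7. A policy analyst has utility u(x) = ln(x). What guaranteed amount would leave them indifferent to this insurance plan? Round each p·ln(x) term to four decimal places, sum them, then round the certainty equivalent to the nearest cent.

E[u] = 0.3·ln(18500) + 0.7·ln(10400) = 2.9477 + 6.4747 = 9.4224
CE = e^9.4224 ≈ 12362.22

$12,362.22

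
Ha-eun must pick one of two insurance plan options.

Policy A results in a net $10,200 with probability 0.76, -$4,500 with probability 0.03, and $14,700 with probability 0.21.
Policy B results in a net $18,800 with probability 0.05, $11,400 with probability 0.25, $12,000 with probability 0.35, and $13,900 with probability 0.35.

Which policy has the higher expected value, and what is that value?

Policy B ($12,855)

Policy A = 0.76 × 10200 + 0.03 × (-4500) + 0.21 × 14700 = 7752 − 135 + 3087 = 10704
Policy B = 0.05 × 18800 + 0.25 × 11400 + 0.35 × 12000 + 0.35 × 13900 = 940 + 2850 + 4200 + 4865 = 12855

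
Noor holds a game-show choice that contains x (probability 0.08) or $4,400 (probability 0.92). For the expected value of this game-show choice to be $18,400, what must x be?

x = $179,400

0.08·x + 0.92·4400 = 18400
0.08·x = 18400 − 4048 = 14352
x = 14352 / 0.08 = 179400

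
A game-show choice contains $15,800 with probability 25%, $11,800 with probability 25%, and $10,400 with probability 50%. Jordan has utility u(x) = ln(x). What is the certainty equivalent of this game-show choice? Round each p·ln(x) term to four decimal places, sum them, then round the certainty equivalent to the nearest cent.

E[u] = 0.25·ln(15800) + 0.25·ln(11800) + 0.5·ln(10400) = 2.4169 + 2.3440 + 4.6248 = 9.3857
CE = e^9.3857 ≈ 11916.75

$11,916.75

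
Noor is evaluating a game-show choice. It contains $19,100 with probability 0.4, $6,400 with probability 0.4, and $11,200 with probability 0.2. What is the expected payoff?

$12,440

EV = 0.4 × 19100 + 0.4 × 6400 + 0.2 × 11200 = 7640 + 2560 + 2240 = 12440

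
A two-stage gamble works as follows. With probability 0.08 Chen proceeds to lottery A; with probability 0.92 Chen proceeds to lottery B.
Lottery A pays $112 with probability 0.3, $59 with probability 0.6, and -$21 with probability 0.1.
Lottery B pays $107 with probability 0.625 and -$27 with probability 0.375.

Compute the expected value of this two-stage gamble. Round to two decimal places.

$57.56

EV(A) = 0.3 × 112 + 0.6 × 59 + 0.1 × (-21) = 33.6 + 35.4 − 2.1 = 66.9
EV(B) = 0.625 × 107 + 0.375 × (-27) = 66.875 − 10.125 = 56.75
Overall = 0.08 × 66.9 + 0.92 × 56.75 = 5.352 + 52.21 = 57.562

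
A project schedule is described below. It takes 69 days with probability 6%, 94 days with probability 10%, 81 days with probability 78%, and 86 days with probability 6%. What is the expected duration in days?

81.88 days

EV = 0.06 × 69 + 0.1 × 94 + 0.78 × 81 + 0.06 × 86 = 4.14 + 9.4 + 63.18 + 5.16 = 81.88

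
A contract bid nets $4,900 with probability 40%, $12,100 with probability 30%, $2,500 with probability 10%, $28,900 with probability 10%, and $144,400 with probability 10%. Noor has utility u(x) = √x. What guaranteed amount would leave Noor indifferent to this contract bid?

E[u] = 0.4·√4900 + 0.3·√12100 + 0.1·√2500 + 0.1·√28900 + 0.1·√144400 = 0.4·70 + 0.3·110 + 0.1·50 + 0.1·170 + 0.1·380 = 121
CE = (121)² = 14641

$14,641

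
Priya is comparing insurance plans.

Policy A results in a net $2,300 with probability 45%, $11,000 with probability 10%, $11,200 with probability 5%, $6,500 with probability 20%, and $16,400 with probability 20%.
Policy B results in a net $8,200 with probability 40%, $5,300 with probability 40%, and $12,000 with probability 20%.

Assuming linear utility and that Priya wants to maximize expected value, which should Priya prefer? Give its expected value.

Policy B ($7,800)

Policy A = 0.45 × 2300 + 0.1 × 11000 + 0.05 × 11200 + 0.2 × 6500 + 0.2 × 16400 = 1035 + 1100 + 560 + 1300 + 3280 = 7275
Policy B = 0.4 × 8200 + 0.4 × 5300 + 0.2 × 12000 = 3280 + 2120 + 2400 = 7800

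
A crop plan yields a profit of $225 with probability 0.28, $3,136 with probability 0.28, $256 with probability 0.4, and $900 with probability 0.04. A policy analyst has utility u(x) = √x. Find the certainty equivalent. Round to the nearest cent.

E[u] = 0.28·√225 + 0.28·√3136 + 0.4·√256 + 0.04·√900 = 0.28·15 + 0.28·56 + 0.4·16 + 0.04·30 = 27.48
CE = (27.48)² = 755.1504

$755.15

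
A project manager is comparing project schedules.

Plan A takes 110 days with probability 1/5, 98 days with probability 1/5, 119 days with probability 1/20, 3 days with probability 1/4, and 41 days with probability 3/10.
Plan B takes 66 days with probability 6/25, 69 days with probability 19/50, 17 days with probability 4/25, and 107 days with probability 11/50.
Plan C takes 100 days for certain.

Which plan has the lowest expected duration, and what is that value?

Plan A (60.6 days)

Plan A = 1/5 × 110 + 1/5 × 98 + 1/20 × 119 + 1/4 × 3 + 3/10 × 41 = 22 + 19.6 + 5.95 + 0.75 + 12.3 = 60.6
Plan B = 6/25 × 66 + 19/50 × 69 + 4/25 × 17 + 11/50 × 107 = 15.84 + 26.22 + 2.72 + 23.54 = 68.32
Plan C: 100 (certain)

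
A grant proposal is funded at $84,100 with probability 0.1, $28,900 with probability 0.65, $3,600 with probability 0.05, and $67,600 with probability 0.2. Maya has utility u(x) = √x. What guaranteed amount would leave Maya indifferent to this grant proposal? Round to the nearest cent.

E[u] = 0.1·√84100 + 0.65·√28900 + 0.05·√3600 + 0.2·√67600 = 0.1·290 + 0.65·170 + 0.05·60 + 0.2·260 = 194.5
CE = (194.5)² = 37830.25

$37,830.25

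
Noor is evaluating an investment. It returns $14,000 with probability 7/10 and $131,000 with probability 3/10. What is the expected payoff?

EV = 7/10 × 14000 + 3/10 × 131000 = 9800 + 39300 = 49100

$49,100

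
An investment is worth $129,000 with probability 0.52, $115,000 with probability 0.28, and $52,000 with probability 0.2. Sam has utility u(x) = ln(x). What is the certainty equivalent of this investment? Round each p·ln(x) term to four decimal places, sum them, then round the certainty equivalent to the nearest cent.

$104,161.72

E[u] = 0.52·ln(129000) + 0.28·ln(115000) + 0.2·ln(52000) = 6.1191 + 3.2628 + 2.1718 = 11.5537
CE = e^11.5537 ≈ 104161.72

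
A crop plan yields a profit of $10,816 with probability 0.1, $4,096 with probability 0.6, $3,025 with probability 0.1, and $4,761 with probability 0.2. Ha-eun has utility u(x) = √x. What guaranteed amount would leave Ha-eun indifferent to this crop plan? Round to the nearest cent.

$4,637.61

E[u] = 0.1·√10816 + 0.6·√4096 + 0.1·√3025 + 0.2·√4761 = 0.1·104 + 0.6·64 + 0.1·55 + 0.2·69 = 68.1
CE = (68.1)² = 4637.61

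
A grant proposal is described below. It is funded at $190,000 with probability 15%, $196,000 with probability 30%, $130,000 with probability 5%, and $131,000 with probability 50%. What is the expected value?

$159,300

EV = 0.15 × 190000 + 0.3 × 196000 + 0.05 × 130000 + 0.5 × 131000 = 28500 + 58800 + 6500 + 65500 = 159300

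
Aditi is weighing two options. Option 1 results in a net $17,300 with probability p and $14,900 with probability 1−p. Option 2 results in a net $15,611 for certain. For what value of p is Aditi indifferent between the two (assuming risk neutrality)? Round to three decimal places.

p·17300 + (1−p)·14900 = 15611
2400p + 14900 = 15611
p = (15611 − 14900) / 2400

p = 0.296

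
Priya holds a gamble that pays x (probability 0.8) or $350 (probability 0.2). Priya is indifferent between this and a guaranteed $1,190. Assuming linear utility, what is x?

0.8·x + 0.2·350 = 1190
0.8·x = 1190 − 70 = 1120
x = 1120 / 0.8 = 1400

x = $1,400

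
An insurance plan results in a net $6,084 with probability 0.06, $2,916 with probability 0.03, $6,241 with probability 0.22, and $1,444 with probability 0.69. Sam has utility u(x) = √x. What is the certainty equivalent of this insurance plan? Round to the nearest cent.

E[u] = 0.06·√6084 + 0.03·√2916 + 0.22·√6241 + 0.69·√1444 = 0.06·78 + 0.03·54 + 0.22·79 + 0.69·38 = 49.9
CE = (49.9)² = 2490.01

$2,490.01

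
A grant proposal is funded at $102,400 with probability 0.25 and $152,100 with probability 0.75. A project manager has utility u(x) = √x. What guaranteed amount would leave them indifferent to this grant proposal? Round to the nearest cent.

E[u] = 0.25·√102400 + 0.75·√152100 = 0.25·320 + 0.75·390 = 372.5
CE = (372.5)² = 138756.25

$138,756.25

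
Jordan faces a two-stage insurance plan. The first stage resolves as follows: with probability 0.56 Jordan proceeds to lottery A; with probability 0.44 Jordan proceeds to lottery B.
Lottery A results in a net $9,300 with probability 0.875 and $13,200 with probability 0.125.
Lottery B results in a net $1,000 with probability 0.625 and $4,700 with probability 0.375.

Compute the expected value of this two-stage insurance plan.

EV(A) = 0.875 × 9300 + 0.125 × 13200 = 8137.5 + 1650 = 9787.5
EV(B) = 0.625 × 1000 + 0.375 × 4700 = 625 + 1762.5 = 2387.5
Overall = 0.56 × 9787.5 + 0.44 × 2387.5 = 5481 + 1050.5 = 6531.5

$6,531.50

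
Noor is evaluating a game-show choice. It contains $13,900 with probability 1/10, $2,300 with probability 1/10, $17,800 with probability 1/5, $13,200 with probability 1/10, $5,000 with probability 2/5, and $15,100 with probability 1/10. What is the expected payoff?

$10,010

EV = 1/10 × 13900 + 1/10 × 2300 + 1/5 × 17800 + 1/10 × 13200 + 2/5 × 5000 + 1/10 × 15100 = 1390 + 230 + 3560 + 1320 + 2000 + 1510 = 10010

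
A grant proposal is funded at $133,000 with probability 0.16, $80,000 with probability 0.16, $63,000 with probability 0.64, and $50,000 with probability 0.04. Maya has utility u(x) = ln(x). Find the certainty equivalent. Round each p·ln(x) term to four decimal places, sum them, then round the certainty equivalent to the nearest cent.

E[u] = 0.16·ln(133000) + 0.16·ln(80000) + 0.64·ln(63000) + 0.04·ln(50000) = 1.8877 + 1.8064 + 7.0726 + 0.4328 = 11.1995
CE = e^11.1995 ≈ 73093.89

$73,093.89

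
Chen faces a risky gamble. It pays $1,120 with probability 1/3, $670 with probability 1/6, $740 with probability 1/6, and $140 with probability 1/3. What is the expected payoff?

$655

EV = 1/3 × 1120 + 1/6 × 670 + 1/6 × 740 + 1/3 × 140 = 373.3333 + 111.6667 + 123.3333 + 46.6667 = 655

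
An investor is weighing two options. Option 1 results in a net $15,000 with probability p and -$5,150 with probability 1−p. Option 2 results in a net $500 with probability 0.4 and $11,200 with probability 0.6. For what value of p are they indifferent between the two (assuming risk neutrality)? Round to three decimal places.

EV(Option 2) = 0.4 × 500 + 0.6 × 11200 = 200 + 6720 = 6920
p·15000 + (1−p)·(-5150) = 6920
20150p − 5150 = 6920
p = (6920 + 5150) / 20150

p = 0.599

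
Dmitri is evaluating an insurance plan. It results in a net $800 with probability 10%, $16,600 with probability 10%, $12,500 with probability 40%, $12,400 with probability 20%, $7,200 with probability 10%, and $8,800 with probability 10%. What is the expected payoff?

$10,820

EV = 0.1 × 800 + 0.1 × 16600 + 0.4 × 12500 + 0.2 × 12400 + 0.1 × 7200 + 0.1 × 8800 = 80 + 1660 + 5000 + 2480 + 720 + 880 = 10820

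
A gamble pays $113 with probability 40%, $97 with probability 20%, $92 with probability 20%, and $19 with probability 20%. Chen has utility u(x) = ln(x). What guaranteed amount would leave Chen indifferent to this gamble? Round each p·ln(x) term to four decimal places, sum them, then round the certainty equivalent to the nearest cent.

E[u] = 0.4·ln(113) + 0.2·ln(97) + 0.2·ln(92) + 0.2·ln(19) = 1.8910 + 0.9149 + 0.9044 + 0.5889 = 4.2992
CE = e^4.2992 ≈ 73.64

$73.64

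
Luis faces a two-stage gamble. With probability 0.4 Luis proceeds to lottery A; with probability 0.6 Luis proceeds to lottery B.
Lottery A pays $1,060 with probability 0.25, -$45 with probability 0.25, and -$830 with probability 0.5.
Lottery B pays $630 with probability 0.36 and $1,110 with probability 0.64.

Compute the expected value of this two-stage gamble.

EV(A) = 0.25 × 1060 + 0.25 × (-45) + 0.5 × (-830) = 265 − 11.25 − 415 = -161.25
EV(B) = 0.36 × 630 + 0.64 × 1110 = 226.8 + 710.4 = 937.2
Overall = 0.4 × (-161.25) + 0.6 × 937.2 = -64.5 + 562.32 = 497.82

$497.82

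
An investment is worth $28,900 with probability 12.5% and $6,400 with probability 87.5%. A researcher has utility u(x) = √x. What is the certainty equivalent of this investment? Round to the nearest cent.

$8,326.56

E[u] = 0.125·√28900 + 0.875·√6400 = 0.125·170 + 0.875·80 = 91.25
CE = (91.25)² = 8326.5625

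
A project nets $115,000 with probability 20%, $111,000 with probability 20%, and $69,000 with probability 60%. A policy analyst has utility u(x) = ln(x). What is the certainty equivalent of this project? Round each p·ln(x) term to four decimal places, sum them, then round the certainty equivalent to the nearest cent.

$84,044.36

E[u] = 0.2·ln(115000) + 0.2·ln(111000) + 0.6·ln(69000) = 2.3305 + 2.3235 + 6.6851 = 11.3391
CE = e^11.3391 ≈ 84044.36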